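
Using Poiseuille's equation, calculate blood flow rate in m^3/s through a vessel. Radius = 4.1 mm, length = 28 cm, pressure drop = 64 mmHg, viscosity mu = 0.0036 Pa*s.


Q = pi*r^4*dP / (8*mu*L)
r = 0.0041 m, L = 0.28 m
dP = 64 mmHg = 8532.608 Pa
Q = 9.3933e-04 m^3/s


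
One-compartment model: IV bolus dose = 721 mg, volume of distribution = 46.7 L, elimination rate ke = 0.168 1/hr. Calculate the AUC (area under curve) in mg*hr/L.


C0 = Dose/Vd = 721/46.7 = 15.439 mg/L
AUC = C0/ke = 15.439/0.168
AUC = 91.9 mg*hr/L


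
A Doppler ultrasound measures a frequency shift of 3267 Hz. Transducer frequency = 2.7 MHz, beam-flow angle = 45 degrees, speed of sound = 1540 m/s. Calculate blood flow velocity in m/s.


v = fd * c / (2 * f0 * cos(theta))
v = 3267 * 1540 / (2 * 2.7000e+06 * cos(45))
v = 1.318 m/s


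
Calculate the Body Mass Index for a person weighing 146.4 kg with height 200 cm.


BMI = weight / height^2
height = 200 cm = 2 m
BMI = 146.4 / 2^2
BMI = 36.6 kg/m^2


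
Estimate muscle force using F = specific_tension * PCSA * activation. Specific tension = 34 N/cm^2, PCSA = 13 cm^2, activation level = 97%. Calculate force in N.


F = sigma * PCSA * activation
F = 34 * 13 * 0.97
F = 428.7 N


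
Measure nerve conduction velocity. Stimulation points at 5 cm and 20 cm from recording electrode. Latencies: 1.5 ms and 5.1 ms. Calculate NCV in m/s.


Distance = (20 - 5) / 100 = 0.15 m
dt = (5.1 - 1.5) / 1000 = 0.0036 s
NCV = dist / dt = 41.67 m/s


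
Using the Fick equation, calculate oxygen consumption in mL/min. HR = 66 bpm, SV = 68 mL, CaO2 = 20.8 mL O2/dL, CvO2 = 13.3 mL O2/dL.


CO = HR*SV = 66*68/1000 = 4.488 L/min
a-v O2 diff = 20.8 - 13.3 = 7.5 mL/dL
VO2 = CO * (CaO2-CvO2) * 10 dL/L
VO2 = 4.488 * 7.5 * 10
VO2 = 336.6 mL/min


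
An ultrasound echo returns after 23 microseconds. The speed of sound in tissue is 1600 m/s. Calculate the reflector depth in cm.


depth = c * t / 2
t = 23 us = 2.3000e-05 s
depth = 1600 * 2.3000e-05 / 2
depth = 0.0184 m = 1.84 cm


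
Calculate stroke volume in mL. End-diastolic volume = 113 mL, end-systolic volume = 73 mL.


SV = EDV - ESV
SV = 113 - 73
SV = 40 mL


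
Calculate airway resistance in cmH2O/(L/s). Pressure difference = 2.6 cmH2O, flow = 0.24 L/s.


R = dP / flow
R = 2.6 / 0.24
R = 10.83 cmH2O/(L/s)


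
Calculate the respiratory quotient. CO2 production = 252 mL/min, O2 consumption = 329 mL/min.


RQ = VCO2 / VO2
RQ = 252 / 329
RQ = 0.766


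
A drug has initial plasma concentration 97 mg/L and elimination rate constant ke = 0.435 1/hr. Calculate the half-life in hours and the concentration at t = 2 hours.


t_half = ln(2) / ke = 0.693147 / 0.435 = 1.593 hr
C(t) = C0 * exp(-ke*t) = 97 * exp(-0.435*2)
C(2) = 40.64 mg/L


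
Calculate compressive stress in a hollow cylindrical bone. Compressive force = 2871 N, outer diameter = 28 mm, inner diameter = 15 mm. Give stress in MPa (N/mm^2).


A = pi*(r_o^2 - r_i^2)
r_o = 14 mm, r_i = 7.5 mm
A = 439.038 mm^2
sigma = F/A = 2871 / 439.038
sigma = 6.539 MPa


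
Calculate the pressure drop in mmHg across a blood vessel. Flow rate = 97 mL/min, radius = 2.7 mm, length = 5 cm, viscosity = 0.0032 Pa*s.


dP = 8*mu*L*Q / (pi*r^4)
Q = 97 mL/min = 1.61667e-06 m^3/s
dP = 12.3944 Pa = 12.3944 / 133.322 mmHg = 0.09297 mmHg


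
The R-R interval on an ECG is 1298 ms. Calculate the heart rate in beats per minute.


HR = 60 / RR_interval(s)
RR = 1298 ms = 1.298 s
HR = 60 / 1.298 = 46.22 bpm


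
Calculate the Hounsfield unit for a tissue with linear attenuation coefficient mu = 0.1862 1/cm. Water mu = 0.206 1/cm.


HU = ((mu_tissue - mu_water) / mu_water) * 1000
HU = ((0.1862 - 0.206) / 0.206) * 1000
HU = -96.12


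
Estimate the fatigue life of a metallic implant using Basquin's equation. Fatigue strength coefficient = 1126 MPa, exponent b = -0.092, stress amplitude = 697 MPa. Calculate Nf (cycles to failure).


sigma_a = sigma_f' * (2Nf)^b
2Nf = (sigma_a/sigma_f')^(1/b)
2Nf = (697/1126)^(1/-0.092)
2Nf = 183.73481
Nf = 91.87


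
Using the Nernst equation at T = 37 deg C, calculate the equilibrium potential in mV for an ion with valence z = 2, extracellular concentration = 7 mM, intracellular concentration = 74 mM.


E = (RT/(zF)) * ln(C_out/C_in)
T = 37 + 273.15 = 310.15 K
E = (8.314 * 310.15 / (2 * 96485)) * ln(7/74)
E = -31.51 mV


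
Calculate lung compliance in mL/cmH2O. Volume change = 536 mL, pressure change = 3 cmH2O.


C = dV / dP
C = 536 / 3
C = 178.7 mL/cmH2O


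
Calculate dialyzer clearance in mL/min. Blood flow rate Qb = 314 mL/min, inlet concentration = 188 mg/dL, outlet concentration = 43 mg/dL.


K = Qb * (Cb_in - Cb_out) / Cb_in
K = 314 * (188 - 43) / 188
K = 242.2 mL/min


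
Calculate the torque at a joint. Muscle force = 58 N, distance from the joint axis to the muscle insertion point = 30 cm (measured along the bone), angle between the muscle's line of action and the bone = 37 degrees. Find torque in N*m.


Torque = F * d * sin(theta)   (moment arm = d*sin(theta))
d = 30 cm = 0.3 m
Torque = 58 * 0.3 * sin(37)
Torque = 10.47 N*m


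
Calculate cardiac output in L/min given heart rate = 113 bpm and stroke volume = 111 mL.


CO = HR * SV
CO = 113 * 111 / 1000
CO = 12.54 L/min


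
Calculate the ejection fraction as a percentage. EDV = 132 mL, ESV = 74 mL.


SV = EDV - ESV = 132 - 74 = 58 mL
EF = SV/EDV * 100 = 58/132 * 100
EF = 43.94%


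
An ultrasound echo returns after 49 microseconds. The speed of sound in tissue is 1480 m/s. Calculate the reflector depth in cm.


depth = c * t / 2
t = 49 us = 4.9000e-05 s
depth = 1480 * 4.9000e-05 / 2
depth = 0.03626 m = 3.626 cm


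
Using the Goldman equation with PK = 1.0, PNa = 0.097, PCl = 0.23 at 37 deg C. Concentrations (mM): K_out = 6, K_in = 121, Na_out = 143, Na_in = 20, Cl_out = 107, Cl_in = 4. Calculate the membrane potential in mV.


Vm = (RT/F)*ln((PK*Ko + PNa*Nao + PCl*Cli)/(PK*Ki + PNa*Nai + PCl*Clo))
Numer = 20.791, Denom = 147.55
Vm = -52.37 mV


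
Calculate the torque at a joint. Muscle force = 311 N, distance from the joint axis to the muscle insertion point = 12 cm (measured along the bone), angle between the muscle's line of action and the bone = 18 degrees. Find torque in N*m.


Torque = F * d * sin(theta)   (moment arm = d*sin(theta))
d = 12 cm = 0.12 m
Torque = 311 * 0.12 * sin(18)
Torque = 11.53 N*m


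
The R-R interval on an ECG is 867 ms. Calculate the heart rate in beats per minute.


HR = 60 / RR_interval(s)
RR = 867 ms = 0.867 s
HR = 60 / 0.867 = 69.2 bpm


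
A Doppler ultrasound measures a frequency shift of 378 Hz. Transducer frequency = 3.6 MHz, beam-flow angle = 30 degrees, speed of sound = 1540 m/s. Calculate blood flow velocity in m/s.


v = fd * c / (2 * f0 * cos(theta))
v = 378 * 1540 / (2 * 3.6000e+06 * cos(30))
v = 0.09336 m/s


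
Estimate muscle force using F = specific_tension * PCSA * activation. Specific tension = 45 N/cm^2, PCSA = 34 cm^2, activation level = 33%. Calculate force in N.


F = sigma * PCSA * activation
F = 45 * 34 * 0.33
F = 504.9 N


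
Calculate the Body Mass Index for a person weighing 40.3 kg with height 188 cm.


BMI = weight / height^2
height = 188 cm = 1.88 m
BMI = 40.3 / 1.88^2
BMI = 11.4 kg/m^2


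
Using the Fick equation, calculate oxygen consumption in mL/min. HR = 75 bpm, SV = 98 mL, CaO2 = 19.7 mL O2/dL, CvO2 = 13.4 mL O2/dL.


CO = HR*SV = 75*98/1000 = 7.35 L/min
a-v O2 diff = 19.7 - 13.4 = 6.3 mL/dL
VO2 = CO * (CaO2-CvO2) * 10 dL/L
VO2 = 7.35 * 6.3 * 10
VO2 = 463 mL/min


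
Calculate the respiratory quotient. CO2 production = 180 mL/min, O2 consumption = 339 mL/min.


RQ = VCO2 / VO2
RQ = 180 / 339
RQ = 0.531


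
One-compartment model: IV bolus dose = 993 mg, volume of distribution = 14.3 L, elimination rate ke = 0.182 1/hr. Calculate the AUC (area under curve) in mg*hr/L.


C0 = Dose/Vd = 993/14.3 = 69.4406 mg/L
AUC = C0/ke = 69.4406/0.182
AUC = 381.5 mg*hr/L


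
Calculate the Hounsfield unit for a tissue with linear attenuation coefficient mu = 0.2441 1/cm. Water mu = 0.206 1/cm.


HU = ((mu_tissue - mu_water) / mu_water) * 1000
HU = ((0.2441 - 0.206) / 0.206) * 1000
HU = 185


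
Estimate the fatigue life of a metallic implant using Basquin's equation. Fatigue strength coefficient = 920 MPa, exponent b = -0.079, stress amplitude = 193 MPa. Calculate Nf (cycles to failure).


sigma_a = sigma_f' * (2Nf)^b
2Nf = (sigma_a/sigma_f')^(1/b)
2Nf = (193/920)^(1/-0.079)
2Nf = 3.8476578e+08
Nf = 1.9238e+08


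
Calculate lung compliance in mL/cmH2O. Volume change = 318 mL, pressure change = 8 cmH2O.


C = dV / dP
C = 318 / 8
C = 39.75 mL/cmH2O


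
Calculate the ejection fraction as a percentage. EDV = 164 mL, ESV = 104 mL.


SV = EDV - ESV = 164 - 104 = 60 mL
EF = SV/EDV * 100 = 60/164 * 100
EF = 36.59%


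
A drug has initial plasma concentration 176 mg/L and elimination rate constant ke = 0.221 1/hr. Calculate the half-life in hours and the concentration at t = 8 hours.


t_half = ln(2) / ke = 0.693147 / 0.221 = 3.136 hr
C(t) = C0 * exp(-ke*t) = 176 * exp(-0.221*8)
C(8) = 30.04 mg/L


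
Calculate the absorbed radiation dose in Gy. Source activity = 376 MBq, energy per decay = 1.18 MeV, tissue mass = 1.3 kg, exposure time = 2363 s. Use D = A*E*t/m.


A = 376 MBq = 3.7600e+08 Bq
E = 1.18 MeV = 1.89036e-13 J
D = A*E*t/m = 3.7600e+08*1.89036e-13*2363/1.3
D = 0.1292 Gy


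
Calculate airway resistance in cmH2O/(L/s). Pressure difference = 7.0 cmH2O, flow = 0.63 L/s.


R = dP / flow
R = 7.0 / 0.63
R = 11.11 cmH2O/(L/s)


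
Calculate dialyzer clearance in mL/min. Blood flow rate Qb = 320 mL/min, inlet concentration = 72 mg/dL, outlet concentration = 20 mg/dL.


K = Qb * (Cb_in - Cb_out) / Cb_in
K = 320 * (72 - 20) / 72
K = 231.1 mL/min


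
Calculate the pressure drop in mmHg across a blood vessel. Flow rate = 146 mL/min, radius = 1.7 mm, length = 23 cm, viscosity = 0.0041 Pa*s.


dP = 8*mu*L*Q / (pi*r^4)
Q = 146 mL/min = 2.43333e-06 m^3/s
dP = 699.612 Pa = 699.612 / 133.322 mmHg = 5.248 mmHg


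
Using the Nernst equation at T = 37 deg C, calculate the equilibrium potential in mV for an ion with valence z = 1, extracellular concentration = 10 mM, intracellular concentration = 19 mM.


E = (RT/(zF)) * ln(C_out/C_in)
T = 37 + 273.15 = 310.15 K
E = (8.314 * 310.15 / (1 * 96485)) * ln(10/19)
E = -17.15 mV


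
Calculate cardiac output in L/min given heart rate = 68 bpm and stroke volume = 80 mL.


CO = HR * SV
CO = 68 * 80 / 1000
CO = 5.44 L/min


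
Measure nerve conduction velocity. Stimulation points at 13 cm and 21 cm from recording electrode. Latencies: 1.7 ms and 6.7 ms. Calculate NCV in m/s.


Distance = (21 - 13) / 100 = 0.08 m
dt = (6.7 - 1.7) / 1000 = 0.005 s
NCV = dist / dt = 16 m/s


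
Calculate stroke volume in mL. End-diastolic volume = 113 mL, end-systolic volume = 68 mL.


SV = EDV - ESV
SV = 113 - 68
SV = 45 mL


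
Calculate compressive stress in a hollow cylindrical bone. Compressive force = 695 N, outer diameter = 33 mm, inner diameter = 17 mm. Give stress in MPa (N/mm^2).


A = pi*(r_o^2 - r_i^2)
r_o = 16.5 mm, r_i = 8.5 mm
A = 628.319 mm^2
sigma = F/A = 695 / 628.319
sigma = 1.106 MPa


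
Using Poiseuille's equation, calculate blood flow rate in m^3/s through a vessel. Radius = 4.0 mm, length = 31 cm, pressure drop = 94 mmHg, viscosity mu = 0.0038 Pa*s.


Q = pi*r^4*dP / (8*mu*L)
r = 0.004 m, L = 0.31 m
dP = 94 mmHg = 12532.268 Pa
Q = 0.00107 m^3/s


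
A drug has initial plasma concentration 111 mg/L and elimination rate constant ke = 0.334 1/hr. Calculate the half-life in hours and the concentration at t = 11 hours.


t_half = ln(2) / ke = 0.693147 / 0.334 = 2.075 hr
C(t) = C0 * exp(-ke*t) = 111 * exp(-0.334*11)
C(11) = 2.817 mg/L


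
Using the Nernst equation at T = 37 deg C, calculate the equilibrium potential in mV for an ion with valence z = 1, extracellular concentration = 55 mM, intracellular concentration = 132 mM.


E = (RT/(zF)) * ln(C_out/C_in)
T = 37 + 273.15 = 310.15 K
E = (8.314 * 310.15 / (1 * 96485)) * ln(55/132)
E = -23.4 mV


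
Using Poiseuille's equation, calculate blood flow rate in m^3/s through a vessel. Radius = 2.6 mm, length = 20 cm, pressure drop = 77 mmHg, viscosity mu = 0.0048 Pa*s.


Q = pi*r^4*dP / (8*mu*L)
r = 0.0026 m, L = 0.2 m
dP = 77 mmHg = 10265.794 Pa
Q = 1.9190e-04 m^3/s


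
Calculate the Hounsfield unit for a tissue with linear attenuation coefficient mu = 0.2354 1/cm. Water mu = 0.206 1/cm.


HU = ((mu_tissue - mu_water) / mu_water) * 1000
HU = ((0.2354 - 0.206) / 0.206) * 1000
HU = 142.7


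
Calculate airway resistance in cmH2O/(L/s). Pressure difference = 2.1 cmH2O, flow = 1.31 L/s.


R = dP / flow
R = 2.1 / 1.31
R = 1.603 cmH2O/(L/s)


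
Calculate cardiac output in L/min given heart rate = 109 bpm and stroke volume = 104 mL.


CO = HR * SV
CO = 109 * 104 / 1000
CO = 11.34 L/min


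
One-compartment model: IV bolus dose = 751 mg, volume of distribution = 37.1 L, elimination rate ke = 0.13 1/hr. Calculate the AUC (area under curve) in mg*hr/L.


C0 = Dose/Vd = 751/37.1 = 20.2426 mg/L
AUC = C0/ke = 20.2426/0.13
AUC = 155.7 mg*hr/L


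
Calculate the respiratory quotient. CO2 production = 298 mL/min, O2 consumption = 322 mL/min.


RQ = VCO2 / VO2
RQ = 298 / 322
RQ = 0.9255


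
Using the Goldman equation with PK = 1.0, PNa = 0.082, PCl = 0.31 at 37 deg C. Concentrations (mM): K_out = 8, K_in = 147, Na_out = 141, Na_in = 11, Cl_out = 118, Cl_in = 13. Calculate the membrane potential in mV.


Vm = (RT/F)*ln((PK*Ko + PNa*Nao + PCl*Cli)/(PK*Ki + PNa*Nai + PCl*Clo))
Numer = 23.592, Denom = 184.482
Vm = -54.96 mV


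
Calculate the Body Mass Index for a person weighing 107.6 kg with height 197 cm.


BMI = weight / height^2
height = 197 cm = 1.97 m
BMI = 107.6 / 1.97^2
BMI = 27.73 kg/m^2


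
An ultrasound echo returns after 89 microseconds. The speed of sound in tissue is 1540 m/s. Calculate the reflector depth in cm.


depth = c * t / 2
t = 89 us = 8.9000e-05 s
depth = 1540 * 8.9000e-05 / 2
depth = 0.06853 m = 6.853 cm


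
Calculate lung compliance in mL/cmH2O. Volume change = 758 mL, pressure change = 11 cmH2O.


C = dV / dP
C = 758 / 11
C = 68.91 mL/cmH2O


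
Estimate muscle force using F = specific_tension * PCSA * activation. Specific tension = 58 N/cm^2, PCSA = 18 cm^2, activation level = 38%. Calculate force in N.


F = sigma * PCSA * activation
F = 58 * 18 * 0.38
F = 396.7 N


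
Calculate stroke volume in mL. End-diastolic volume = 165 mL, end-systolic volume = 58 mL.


SV = EDV - ESV
SV = 165 - 58
SV = 107 mL


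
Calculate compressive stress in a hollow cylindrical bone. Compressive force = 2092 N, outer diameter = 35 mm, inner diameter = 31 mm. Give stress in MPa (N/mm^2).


A = pi*(r_o^2 - r_i^2)
r_o = 17.5 mm, r_i = 15.5 mm
A = 207.345 mm^2
sigma = F/A = 2092 / 207.345
sigma = 10.09 MPa


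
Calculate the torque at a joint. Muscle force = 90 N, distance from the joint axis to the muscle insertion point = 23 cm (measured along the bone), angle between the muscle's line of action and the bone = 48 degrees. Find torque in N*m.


Torque = F * d * sin(theta)   (moment arm = d*sin(theta))
d = 23 cm = 0.23 m
Torque = 90 * 0.23 * sin(48)
Torque = 15.38 N*m


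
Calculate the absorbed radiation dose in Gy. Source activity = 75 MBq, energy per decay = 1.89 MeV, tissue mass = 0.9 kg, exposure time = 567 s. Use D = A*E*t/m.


A = 75 MBq = 7.5000e+07 Bq
E = 1.89 MeV = 3.02778e-13 J
D = A*E*t/m = 7.5000e+07*3.02778e-13*567/0.9
D = 0.01431 Gy


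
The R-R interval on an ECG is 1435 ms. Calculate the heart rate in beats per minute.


HR = 60 / RR_interval(s)
RR = 1435 ms = 1.435 s
HR = 60 / 1.435 = 41.81 bpm


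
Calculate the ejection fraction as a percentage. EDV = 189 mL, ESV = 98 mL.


SV = EDV - ESV = 189 - 98 = 91 mL
EF = SV/EDV * 100 = 91/189 * 100
EF = 48.15%


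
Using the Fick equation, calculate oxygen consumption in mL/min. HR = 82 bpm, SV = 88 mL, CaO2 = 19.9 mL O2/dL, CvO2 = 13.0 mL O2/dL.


CO = HR*SV = 82*88/1000 = 7.216 L/min
a-v O2 diff = 19.9 - 13.0 = 6.9 mL/dL
VO2 = CO * (CaO2-CvO2) * 10 dL/L
VO2 = 7.216 * 6.9 * 10
VO2 = 497.9 mL/min


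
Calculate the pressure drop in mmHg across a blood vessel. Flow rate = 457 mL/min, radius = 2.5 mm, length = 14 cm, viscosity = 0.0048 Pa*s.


dP = 8*mu*L*Q / (pi*r^4)
Q = 457 mL/min = 7.61667e-06 m^3/s
dP = 333.668 Pa = 333.668 / 133.322 mmHg = 2.503 mmHg


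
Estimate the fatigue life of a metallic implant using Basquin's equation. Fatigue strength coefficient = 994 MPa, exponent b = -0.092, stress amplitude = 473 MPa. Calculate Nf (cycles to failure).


sigma_a = sigma_f' * (2Nf)^b
2Nf = (sigma_a/sigma_f')^(1/b)
2Nf = (473/994)^(1/-0.092)
2Nf = 3204.1229
Nf = 1602


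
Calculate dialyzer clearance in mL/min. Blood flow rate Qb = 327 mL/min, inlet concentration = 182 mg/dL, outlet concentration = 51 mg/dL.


K = Qb * (Cb_in - Cb_out) / Cb_in
K = 327 * (182 - 51) / 182
K = 235.4 mL/min


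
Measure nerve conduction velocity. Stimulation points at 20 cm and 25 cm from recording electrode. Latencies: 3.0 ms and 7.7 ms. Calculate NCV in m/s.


Distance = (25 - 20) / 100 = 0.05 m
dt = (7.7 - 3.0) / 1000 = 0.0047 s
NCV = dist / dt = 10.64 m/s


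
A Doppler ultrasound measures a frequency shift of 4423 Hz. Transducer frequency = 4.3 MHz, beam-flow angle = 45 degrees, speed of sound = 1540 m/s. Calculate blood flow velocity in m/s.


v = fd * c / (2 * f0 * cos(theta))
v = 4423 * 1540 / (2 * 4.3000e+06 * cos(45))
v = 1.12 m/s


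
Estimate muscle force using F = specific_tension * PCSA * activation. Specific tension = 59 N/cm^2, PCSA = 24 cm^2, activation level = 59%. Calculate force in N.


F = sigma * PCSA * activation
F = 59 * 24 * 0.59
F = 835.4 N


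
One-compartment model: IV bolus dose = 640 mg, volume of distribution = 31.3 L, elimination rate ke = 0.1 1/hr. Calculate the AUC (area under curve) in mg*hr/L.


C0 = Dose/Vd = 640/31.3 = 20.4473 mg/L
AUC = C0/ke = 20.4473/0.1
AUC = 204.5 mg*hr/L


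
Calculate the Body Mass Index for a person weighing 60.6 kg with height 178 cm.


BMI = weight / height^2
height = 178 cm = 1.78 m
BMI = 60.6 / 1.78^2
BMI = 19.13 kg/m^2


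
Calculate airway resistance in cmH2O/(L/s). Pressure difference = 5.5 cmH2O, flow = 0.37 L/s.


R = dP / flow
R = 5.5 / 0.37
R = 14.86 cmH2O/(L/s)


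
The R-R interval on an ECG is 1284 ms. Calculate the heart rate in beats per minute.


HR = 60 / RR_interval(s)
RR = 1284 ms = 1.284 s
HR = 60 / 1.284 = 46.73 bpm


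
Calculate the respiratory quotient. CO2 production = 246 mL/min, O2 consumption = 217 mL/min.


RQ = VCO2 / VO2
RQ = 246 / 217
RQ = 1.134


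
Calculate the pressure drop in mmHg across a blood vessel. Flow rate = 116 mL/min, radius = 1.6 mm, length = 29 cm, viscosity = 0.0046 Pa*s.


dP = 8*mu*L*Q / (pi*r^4)
Q = 116 mL/min = 1.93333e-06 m^3/s
dP = 1002.13 Pa = 1002.13 / 133.322 mmHg = 7.517 mmHg


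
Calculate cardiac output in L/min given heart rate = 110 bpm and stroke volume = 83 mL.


CO = HR * SV
CO = 110 * 83 / 1000
CO = 9.13 L/min


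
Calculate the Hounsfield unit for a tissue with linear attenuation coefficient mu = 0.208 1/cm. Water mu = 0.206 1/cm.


HU = ((mu_tissue - mu_water) / mu_water) * 1000
HU = ((0.208 - 0.206) / 0.206) * 1000
HU = 9.709


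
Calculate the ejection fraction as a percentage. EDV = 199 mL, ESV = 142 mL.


SV = EDV - ESV = 199 - 142 = 57 mL
EF = SV/EDV * 100 = 57/199 * 100
EF = 28.64%


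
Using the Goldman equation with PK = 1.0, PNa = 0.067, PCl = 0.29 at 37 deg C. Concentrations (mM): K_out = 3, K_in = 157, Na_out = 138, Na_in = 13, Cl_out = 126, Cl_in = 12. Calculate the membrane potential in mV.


Vm = (RT/F)*ln((PK*Ko + PNa*Nao + PCl*Cli)/(PK*Ki + PNa*Nai + PCl*Clo))
Numer = 15.726, Denom = 194.411
Vm = -67.2 mV


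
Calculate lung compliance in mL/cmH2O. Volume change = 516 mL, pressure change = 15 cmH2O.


C = dV / dP
C = 516 / 15
C = 34.4 mL/cmH2O


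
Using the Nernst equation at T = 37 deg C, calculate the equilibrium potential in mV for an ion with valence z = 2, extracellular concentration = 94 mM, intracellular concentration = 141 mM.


E = (RT/(zF)) * ln(C_out/C_in)
T = 37 + 273.15 = 310.15 K
E = (8.314 * 310.15 / (2 * 96485)) * ln(94/141)
E = -5.418 mV


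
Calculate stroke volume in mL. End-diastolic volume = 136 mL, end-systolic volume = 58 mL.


SV = EDV - ESV
SV = 136 - 58
SV = 78 mL


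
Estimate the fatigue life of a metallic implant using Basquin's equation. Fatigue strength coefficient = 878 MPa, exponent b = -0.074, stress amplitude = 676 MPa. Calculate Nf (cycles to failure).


sigma_a = sigma_f' * (2Nf)^b
2Nf = (sigma_a/sigma_f')^(1/b)
2Nf = (676/878)^(1/-0.074)
2Nf = 34.231821
Nf = 17.12


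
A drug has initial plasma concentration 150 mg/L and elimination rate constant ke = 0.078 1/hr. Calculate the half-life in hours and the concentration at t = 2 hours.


t_half = ln(2) / ke = 0.693147 / 0.078 = 8.886 hr
C(t) = C0 * exp(-ke*t) = 150 * exp(-0.078*2)
C(2) = 128.3 mg/L


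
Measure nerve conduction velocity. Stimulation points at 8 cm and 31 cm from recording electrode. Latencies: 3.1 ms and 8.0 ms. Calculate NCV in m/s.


Distance = (31 - 8) / 100 = 0.23 m
dt = (8.0 - 3.1) / 1000 = 0.0049 s
NCV = dist / dt = 46.94 m/s


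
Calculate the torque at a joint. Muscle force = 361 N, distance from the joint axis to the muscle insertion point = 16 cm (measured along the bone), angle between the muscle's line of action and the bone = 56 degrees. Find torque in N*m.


Torque = F * d * sin(theta)   (moment arm = d*sin(theta))
d = 16 cm = 0.16 m
Torque = 361 * 0.16 * sin(56)
Torque = 47.89 N*m


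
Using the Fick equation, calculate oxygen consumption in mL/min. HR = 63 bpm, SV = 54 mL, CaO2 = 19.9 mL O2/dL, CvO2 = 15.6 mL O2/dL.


CO = HR*SV = 63*54/1000 = 3.402 L/min
a-v O2 diff = 19.9 - 15.6 = 4.3 mL/dL
VO2 = CO * (CaO2-CvO2) * 10 dL/L
VO2 = 3.402 * 4.3 * 10
VO2 = 146.3 mL/min


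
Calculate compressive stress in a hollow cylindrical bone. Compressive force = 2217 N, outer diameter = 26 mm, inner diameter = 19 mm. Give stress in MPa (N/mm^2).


A = pi*(r_o^2 - r_i^2)
r_o = 13 mm, r_i = 9.5 mm
A = 247.4 mm^2
sigma = F/A = 2217 / 247.4
sigma = 8.961 MPa


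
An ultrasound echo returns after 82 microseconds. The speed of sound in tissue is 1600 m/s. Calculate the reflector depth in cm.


depth = c * t / 2
t = 82 us = 8.2000e-05 s
depth = 1600 * 8.2000e-05 / 2
depth = 0.0656 m = 6.56 cm


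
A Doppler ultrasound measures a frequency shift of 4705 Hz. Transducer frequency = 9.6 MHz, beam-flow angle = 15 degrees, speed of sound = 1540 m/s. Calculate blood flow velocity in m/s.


v = fd * c / (2 * f0 * cos(theta))
v = 4705 * 1540 / (2 * 9.6000e+06 * cos(15))
v = 0.3907 m/s


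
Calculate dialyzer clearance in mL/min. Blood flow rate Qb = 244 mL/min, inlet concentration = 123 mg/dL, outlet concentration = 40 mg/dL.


K = Qb * (Cb_in - Cb_out) / Cb_in
K = 244 * (123 - 40) / 123
K = 164.7 mL/min


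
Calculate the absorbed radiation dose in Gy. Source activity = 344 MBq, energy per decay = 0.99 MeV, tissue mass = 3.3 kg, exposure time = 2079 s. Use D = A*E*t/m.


A = 344 MBq = 3.4400e+08 Bq
E = 0.99 MeV = 1.58598e-13 J
D = A*E*t/m = 3.4400e+08*1.58598e-13*2079/3.3
D = 0.03437 Gy


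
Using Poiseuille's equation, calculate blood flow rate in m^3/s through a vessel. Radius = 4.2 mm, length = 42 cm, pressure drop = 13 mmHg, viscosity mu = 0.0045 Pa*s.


Q = pi*r^4*dP / (8*mu*L)
r = 0.0042 m, L = 0.42 m
dP = 13 mmHg = 1733.186 Pa
Q = 1.1206e-04 m^3/s


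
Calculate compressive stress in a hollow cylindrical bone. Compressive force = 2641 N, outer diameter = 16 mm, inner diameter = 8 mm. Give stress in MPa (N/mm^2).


A = pi*(r_o^2 - r_i^2)
r_o = 8 mm, r_i = 4 mm
A = 150.796 mm^2
sigma = F/A = 2641 / 150.796
sigma = 17.51 MPa


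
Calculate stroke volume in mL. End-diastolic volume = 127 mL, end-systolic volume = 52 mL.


SV = EDV - ESV
SV = 127 - 52
SV = 75 mL


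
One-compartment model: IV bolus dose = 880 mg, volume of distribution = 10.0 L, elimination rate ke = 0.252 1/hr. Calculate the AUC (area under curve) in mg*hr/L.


C0 = Dose/Vd = 880/10.0 = 88 mg/L
AUC = C0/ke = 88/0.252
AUC = 349.2 mg*hr/L


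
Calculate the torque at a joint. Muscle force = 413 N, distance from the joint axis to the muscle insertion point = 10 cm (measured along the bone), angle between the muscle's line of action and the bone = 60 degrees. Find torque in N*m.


Torque = F * d * sin(theta)   (moment arm = d*sin(theta))
d = 10 cm = 0.1 m
Torque = 413 * 0.1 * sin(60)
Torque = 35.77 N*m


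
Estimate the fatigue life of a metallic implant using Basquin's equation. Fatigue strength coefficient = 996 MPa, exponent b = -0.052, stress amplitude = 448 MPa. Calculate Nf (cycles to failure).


sigma_a = sigma_f' * (2Nf)^b
2Nf = (sigma_a/sigma_f')^(1/b)
2Nf = (448/996)^(1/-0.052)
2Nf = 4706713.7
Nf = 2.3534e+06


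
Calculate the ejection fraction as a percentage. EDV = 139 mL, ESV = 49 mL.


SV = EDV - ESV = 139 - 49 = 90 mL
EF = SV/EDV * 100 = 90/139 * 100
EF = 64.75%


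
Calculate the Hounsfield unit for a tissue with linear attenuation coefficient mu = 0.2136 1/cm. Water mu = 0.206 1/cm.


HU = ((mu_tissue - mu_water) / mu_water) * 1000
HU = ((0.2136 - 0.206) / 0.206) * 1000
HU = 36.89


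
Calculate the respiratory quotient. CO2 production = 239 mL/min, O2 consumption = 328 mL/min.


RQ = VCO2 / VO2
RQ = 239 / 328
RQ = 0.7287


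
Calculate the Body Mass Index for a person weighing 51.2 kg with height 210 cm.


BMI = weight / height^2
height = 210 cm = 2.1 m
BMI = 51.2 / 2.1^2
BMI = 11.61 kg/m^2


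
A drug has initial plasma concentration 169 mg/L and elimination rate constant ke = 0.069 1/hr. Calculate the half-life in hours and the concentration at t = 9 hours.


t_half = ln(2) / ke = 0.693147 / 0.069 = 10.05 hr
C(t) = C0 * exp(-ke*t) = 169 * exp(-0.069*9)
C(9) = 90.82 mg/L


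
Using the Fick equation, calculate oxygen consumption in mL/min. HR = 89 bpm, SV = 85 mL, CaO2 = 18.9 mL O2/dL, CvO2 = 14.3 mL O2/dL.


CO = HR*SV = 89*85/1000 = 7.565 L/min
a-v O2 diff = 18.9 - 14.3 = 4.6 mL/dL
VO2 = CO * (CaO2-CvO2) * 10 dL/L
VO2 = 7.565 * 4.6 * 10
VO2 = 348 mL/min


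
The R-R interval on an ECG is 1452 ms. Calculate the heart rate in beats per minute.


HR = 60 / RR_interval(s)
RR = 1452 ms = 1.452 s
HR = 60 / 1.452 = 41.32 bpm


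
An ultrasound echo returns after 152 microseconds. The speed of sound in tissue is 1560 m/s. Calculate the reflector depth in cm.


depth = c * t / 2
t = 152 us = 1.5200e-04 s
depth = 1560 * 1.5200e-04 / 2
depth = 0.11856 m = 11.856 cm


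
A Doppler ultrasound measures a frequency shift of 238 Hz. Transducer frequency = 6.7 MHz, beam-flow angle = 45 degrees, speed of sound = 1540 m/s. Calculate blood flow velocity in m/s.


v = fd * c / (2 * f0 * cos(theta))
v = 238 * 1540 / (2 * 6.7000e+06 * cos(45))
v = 0.03868 m/s


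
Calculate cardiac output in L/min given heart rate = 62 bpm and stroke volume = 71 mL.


CO = HR * SV
CO = 62 * 71 / 1000
CO = 4.402 L/min


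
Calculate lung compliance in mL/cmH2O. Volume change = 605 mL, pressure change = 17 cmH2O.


C = dV / dP
C = 605 / 17
C = 35.59 mL/cmH2O


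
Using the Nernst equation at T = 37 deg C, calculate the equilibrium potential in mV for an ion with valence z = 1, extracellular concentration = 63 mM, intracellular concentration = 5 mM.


E = (RT/(zF)) * ln(C_out/C_in)
T = 37 + 273.15 = 310.15 K
E = (8.314 * 310.15 / (1 * 96485)) * ln(63/5)
E = 67.71 mV


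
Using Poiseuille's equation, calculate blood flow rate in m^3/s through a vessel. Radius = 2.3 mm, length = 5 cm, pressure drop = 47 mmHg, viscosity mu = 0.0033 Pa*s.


Q = pi*r^4*dP / (8*mu*L)
r = 0.0023 m, L = 0.05 m
dP = 47 mmHg = 6266.134 Pa
Q = 4.1734e-04 m^3/s


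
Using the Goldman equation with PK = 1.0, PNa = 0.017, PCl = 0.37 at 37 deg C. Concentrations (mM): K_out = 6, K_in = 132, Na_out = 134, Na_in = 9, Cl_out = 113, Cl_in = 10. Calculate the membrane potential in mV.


Vm = (RT/F)*ln((PK*Ko + PNa*Nao + PCl*Cli)/(PK*Ki + PNa*Nai + PCl*Clo))
Numer = 11.978, Denom = 173.963
Vm = -71.51 mV


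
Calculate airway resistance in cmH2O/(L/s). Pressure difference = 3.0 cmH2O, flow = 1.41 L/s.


R = dP / flow
R = 3.0 / 1.41
R = 2.128 cmH2O/(L/s)


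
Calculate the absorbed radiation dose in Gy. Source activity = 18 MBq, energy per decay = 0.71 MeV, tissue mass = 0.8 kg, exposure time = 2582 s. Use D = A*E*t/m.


A = 18 MBq = 1.8000e+07 Bq
E = 0.71 MeV = 1.13742e-13 J
D = A*E*t/m = 1.8000e+07*1.13742e-13*2582/0.8
D = 0.006608 Gy


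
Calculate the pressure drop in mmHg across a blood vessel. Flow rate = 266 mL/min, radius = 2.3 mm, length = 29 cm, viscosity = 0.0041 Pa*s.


dP = 8*mu*L*Q / (pi*r^4)
Q = 266 mL/min = 4.43333e-06 m^3/s
dP = 479.668 Pa = 479.668 / 133.322 mmHg = 3.598 mmHg


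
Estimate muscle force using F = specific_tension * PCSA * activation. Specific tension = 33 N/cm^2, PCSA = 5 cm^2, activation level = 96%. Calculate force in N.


F = sigma * PCSA * activation
F = 33 * 5 * 0.96
F = 158.4 N


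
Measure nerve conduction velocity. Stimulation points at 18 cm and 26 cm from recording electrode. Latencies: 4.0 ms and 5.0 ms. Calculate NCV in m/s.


Distance = (26 - 18) / 100 = 0.08 m
dt = (5.0 - 4.0) / 1000 = 0.001 s
NCV = dist / dt = 80 m/s


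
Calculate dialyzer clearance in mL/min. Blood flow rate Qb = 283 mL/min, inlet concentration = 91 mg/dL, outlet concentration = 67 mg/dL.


K = Qb * (Cb_in - Cb_out) / Cb_in
K = 283 * (91 - 67) / 91
K = 74.64 mL/min


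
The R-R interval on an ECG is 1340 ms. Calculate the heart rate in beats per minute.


HR = 60 / RR_interval(s)
RR = 1340 ms = 1.34 s
HR = 60 / 1.34 = 44.78 bpm


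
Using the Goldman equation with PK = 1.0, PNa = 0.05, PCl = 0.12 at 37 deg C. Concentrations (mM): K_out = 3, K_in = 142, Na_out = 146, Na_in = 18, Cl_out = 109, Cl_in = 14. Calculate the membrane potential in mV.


Vm = (RT/F)*ln((PK*Ko + PNa*Nao + PCl*Cli)/(PK*Ki + PNa*Nai + PCl*Clo))
Numer = 11.98, Denom = 155.98
Vm = -68.59 mV


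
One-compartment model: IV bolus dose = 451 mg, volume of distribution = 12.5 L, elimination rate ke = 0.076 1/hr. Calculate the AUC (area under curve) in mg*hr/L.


C0 = Dose/Vd = 451/12.5 = 36.08 mg/L
AUC = C0/ke = 36.08/0.076
AUC = 474.7 mg*hr/L


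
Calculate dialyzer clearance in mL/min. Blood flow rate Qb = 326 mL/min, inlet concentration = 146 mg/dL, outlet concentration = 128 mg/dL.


K = Qb * (Cb_in - Cb_out) / Cb_in
K = 326 * (146 - 128) / 146
K = 40.19 mL/min


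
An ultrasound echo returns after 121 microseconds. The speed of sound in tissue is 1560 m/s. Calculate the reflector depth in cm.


depth = c * t / 2
t = 121 us = 1.2100e-04 s
depth = 1560 * 1.2100e-04 / 2
depth = 0.09438 m = 9.438 cm


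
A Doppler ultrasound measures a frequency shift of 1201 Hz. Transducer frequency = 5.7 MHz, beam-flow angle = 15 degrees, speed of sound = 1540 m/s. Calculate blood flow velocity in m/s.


v = fd * c / (2 * f0 * cos(theta))
v = 1201 * 1540 / (2 * 5.7000e+06 * cos(15))
v = 0.168 m/s


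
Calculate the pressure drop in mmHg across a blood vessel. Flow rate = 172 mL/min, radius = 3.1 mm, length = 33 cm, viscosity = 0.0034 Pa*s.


dP = 8*mu*L*Q / (pi*r^4)
Q = 172 mL/min = 2.86667e-06 m^3/s
dP = 88.6878 Pa = 88.6878 / 133.322 mmHg = 0.6652 mmHg


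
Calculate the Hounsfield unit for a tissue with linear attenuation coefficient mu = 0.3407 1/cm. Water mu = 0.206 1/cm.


HU = ((mu_tissue - mu_water) / mu_water) * 1000
HU = ((0.3407 - 0.206) / 0.206) * 1000
HU = 653.9


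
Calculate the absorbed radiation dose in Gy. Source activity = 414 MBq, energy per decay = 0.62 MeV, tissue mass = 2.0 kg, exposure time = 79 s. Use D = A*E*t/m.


A = 414 MBq = 4.1400e+08 Bq
E = 0.62 MeV = 9.9324e-14 J
D = A*E*t/m = 4.1400e+08*9.9324e-14*79/2.0
D = 0.001624 Gy


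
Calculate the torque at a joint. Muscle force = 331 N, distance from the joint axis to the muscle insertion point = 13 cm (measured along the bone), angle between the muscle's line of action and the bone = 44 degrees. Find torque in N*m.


Torque = F * d * sin(theta)   (moment arm = d*sin(theta))
d = 13 cm = 0.13 m
Torque = 331 * 0.13 * sin(44)
Torque = 29.89 N*m


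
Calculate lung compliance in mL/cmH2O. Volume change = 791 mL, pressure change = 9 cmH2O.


C = dV / dP
C = 791 / 9
C = 87.89 mL/cmH2O


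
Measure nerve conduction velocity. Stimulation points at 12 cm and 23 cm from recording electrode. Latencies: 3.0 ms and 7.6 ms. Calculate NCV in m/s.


Distance = (23 - 12) / 100 = 0.11 m
dt = (7.6 - 3.0) / 1000 = 0.0046 s
NCV = dist / dt = 23.91 m/s


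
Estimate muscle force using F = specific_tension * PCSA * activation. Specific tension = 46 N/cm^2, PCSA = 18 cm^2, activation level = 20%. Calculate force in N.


F = sigma * PCSA * activation
F = 46 * 18 * 0.2
F = 165.6 N


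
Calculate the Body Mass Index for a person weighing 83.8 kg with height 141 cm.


BMI = weight / height^2
height = 141 cm = 1.41 m
BMI = 83.8 / 1.41^2
BMI = 42.15 kg/m^2


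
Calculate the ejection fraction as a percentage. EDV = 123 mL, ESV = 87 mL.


SV = EDV - ESV = 123 - 87 = 36 mL
EF = SV/EDV * 100 = 36/123 * 100
EF = 29.27%


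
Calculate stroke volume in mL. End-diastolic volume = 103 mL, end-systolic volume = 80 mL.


SV = EDV - ESV
SV = 103 - 80
SV = 23 mL


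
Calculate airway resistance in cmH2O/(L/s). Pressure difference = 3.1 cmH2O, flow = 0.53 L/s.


R = dP / flow
R = 3.1 / 0.53
R = 5.849 cmH2O/(L/s)


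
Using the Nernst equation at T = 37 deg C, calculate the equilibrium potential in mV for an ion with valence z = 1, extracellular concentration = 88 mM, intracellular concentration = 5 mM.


E = (RT/(zF)) * ln(C_out/C_in)
T = 37 + 273.15 = 310.15 K
E = (8.314 * 310.15 / (1 * 96485)) * ln(88/5)
E = 76.65 mV


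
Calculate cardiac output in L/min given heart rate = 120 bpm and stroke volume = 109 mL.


CO = HR * SV
CO = 120 * 109 / 1000
CO = 13.08 L/min


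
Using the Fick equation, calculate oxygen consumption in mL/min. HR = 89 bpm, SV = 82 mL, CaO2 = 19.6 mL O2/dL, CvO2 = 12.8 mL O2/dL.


CO = HR*SV = 89*82/1000 = 7.298 L/min
a-v O2 diff = 19.6 - 12.8 = 6.8 mL/dL
VO2 = CO * (CaO2-CvO2) * 10 dL/L
VO2 = 7.298 * 6.8 * 10
VO2 = 496.3 mL/min


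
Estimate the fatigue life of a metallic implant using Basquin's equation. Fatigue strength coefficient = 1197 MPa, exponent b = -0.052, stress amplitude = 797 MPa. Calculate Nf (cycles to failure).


sigma_a = sigma_f' * (2Nf)^b
2Nf = (sigma_a/sigma_f')^(1/b)
2Nf = (797/1197)^(1/-0.052)
2Nf = 2493.6923
Nf = 1247


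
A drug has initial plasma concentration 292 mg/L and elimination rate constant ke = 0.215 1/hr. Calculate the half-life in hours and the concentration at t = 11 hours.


t_half = ln(2) / ke = 0.693147 / 0.215 = 3.224 hr
C(t) = C0 * exp(-ke*t) = 292 * exp(-0.215*11)
C(11) = 27.43 mg/L


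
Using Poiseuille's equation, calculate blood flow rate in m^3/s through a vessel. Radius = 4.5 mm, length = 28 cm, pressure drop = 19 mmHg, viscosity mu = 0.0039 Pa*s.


Q = pi*r^4*dP / (8*mu*L)
r = 0.0045 m, L = 0.28 m
dP = 19 mmHg = 2533.118 Pa
Q = 3.7354e-04 m^3/s


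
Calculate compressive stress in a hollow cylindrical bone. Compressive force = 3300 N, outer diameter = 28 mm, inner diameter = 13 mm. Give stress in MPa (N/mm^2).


A = pi*(r_o^2 - r_i^2)
r_o = 14 mm, r_i = 6.5 mm
A = 483.02 mm^2
sigma = F/A = 3300 / 483.02
sigma = 6.832 MPa


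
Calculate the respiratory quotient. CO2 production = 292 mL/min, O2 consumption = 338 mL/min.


RQ = VCO2 / VO2
RQ = 292 / 338
RQ = 0.8639


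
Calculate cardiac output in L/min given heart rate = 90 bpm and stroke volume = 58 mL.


CO = HR * SV
CO = 90 * 58 / 1000
CO = 5.22 L/min


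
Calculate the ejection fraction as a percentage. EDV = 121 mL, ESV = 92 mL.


SV = EDV - ESV = 121 - 92 = 29 mL
EF = SV/EDV * 100 = 29/121 * 100
EF = 23.97%


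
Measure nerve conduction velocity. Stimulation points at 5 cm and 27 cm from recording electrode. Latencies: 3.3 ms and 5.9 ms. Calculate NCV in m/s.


Distance = (27 - 5) / 100 = 0.22 m
dt = (5.9 - 3.3) / 1000 = 0.0026 s
NCV = dist / dt = 84.62 m/s


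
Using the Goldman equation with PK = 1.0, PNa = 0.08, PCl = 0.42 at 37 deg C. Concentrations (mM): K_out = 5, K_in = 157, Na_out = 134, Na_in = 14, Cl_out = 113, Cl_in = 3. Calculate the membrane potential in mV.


Vm = (RT/F)*ln((PK*Ko + PNa*Nao + PCl*Cli)/(PK*Ki + PNa*Nai + PCl*Clo))
Numer = 16.98, Denom = 205.58
Vm = -66.65 mV


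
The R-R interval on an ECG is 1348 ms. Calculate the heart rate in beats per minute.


HR = 60 / RR_interval(s)
RR = 1348 ms = 1.348 s
HR = 60 / 1.348 = 44.51 bpm


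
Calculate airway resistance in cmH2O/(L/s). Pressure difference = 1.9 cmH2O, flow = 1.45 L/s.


R = dP / flow
R = 1.9 / 1.45
R = 1.31 cmH2O/(L/s)


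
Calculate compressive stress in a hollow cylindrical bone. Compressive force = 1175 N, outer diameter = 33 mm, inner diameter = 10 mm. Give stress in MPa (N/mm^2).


A = pi*(r_o^2 - r_i^2)
r_o = 16.5 mm, r_i = 5 mm
A = 776.759 mm^2
sigma = F/A = 1175 / 776.759
sigma = 1.513 MPa


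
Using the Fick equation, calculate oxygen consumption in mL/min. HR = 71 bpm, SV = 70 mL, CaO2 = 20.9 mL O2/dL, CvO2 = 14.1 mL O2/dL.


CO = HR*SV = 71*70/1000 = 4.97 L/min
a-v O2 diff = 20.9 - 14.1 = 6.8 mL/dL
VO2 = CO * (CaO2-CvO2) * 10 dL/L
VO2 = 4.97 * 6.8 * 10
VO2 = 338 mL/min


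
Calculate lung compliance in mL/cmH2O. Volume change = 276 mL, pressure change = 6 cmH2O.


C = dV / dP
C = 276 / 6
C = 46 mL/cmH2O


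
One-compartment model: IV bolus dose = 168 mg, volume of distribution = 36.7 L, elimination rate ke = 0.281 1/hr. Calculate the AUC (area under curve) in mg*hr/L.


C0 = Dose/Vd = 168/36.7 = 4.57766 mg/L
AUC = C0/ke = 4.57766/0.281
AUC = 16.29 mg*hr/L


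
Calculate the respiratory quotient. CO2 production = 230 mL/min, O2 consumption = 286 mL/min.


RQ = VCO2 / VO2
RQ = 230 / 286
RQ = 0.8042


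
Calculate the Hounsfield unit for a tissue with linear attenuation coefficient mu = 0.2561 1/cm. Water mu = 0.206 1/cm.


HU = ((mu_tissue - mu_water) / mu_water) * 1000
HU = ((0.2561 - 0.206) / 0.206) * 1000
HU = 243.2


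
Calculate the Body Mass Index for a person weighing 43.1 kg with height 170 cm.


BMI = weight / height^2
height = 170 cm = 1.7 m
BMI = 43.1 / 1.7^2
BMI = 14.91 kg/m^2


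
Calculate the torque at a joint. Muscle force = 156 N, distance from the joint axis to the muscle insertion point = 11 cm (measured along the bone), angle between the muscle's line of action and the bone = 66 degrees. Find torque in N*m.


Torque = F * d * sin(theta)   (moment arm = d*sin(theta))
d = 11 cm = 0.11 m
Torque = 156 * 0.11 * sin(66)
Torque = 15.68 N*m


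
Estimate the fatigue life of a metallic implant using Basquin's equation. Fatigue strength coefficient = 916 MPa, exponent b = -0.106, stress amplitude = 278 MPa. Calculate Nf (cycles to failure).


sigma_a = sigma_f' * (2Nf)^b
2Nf = (sigma_a/sigma_f')^(1/b)
2Nf = (278/916)^(1/-0.106)
2Nf = 76803.985
Nf = 3.84e+04


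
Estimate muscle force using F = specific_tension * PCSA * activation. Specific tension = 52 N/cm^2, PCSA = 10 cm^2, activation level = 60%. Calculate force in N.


F = sigma * PCSA * activation
F = 52 * 10 * 0.6
F = 312 N


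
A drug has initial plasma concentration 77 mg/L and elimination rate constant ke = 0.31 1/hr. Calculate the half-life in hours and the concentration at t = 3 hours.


t_half = ln(2) / ke = 0.693147 / 0.31 = 2.236 hr
C(t) = C0 * exp(-ke*t) = 77 * exp(-0.31*3)
C(3) = 30.38 mg/L
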